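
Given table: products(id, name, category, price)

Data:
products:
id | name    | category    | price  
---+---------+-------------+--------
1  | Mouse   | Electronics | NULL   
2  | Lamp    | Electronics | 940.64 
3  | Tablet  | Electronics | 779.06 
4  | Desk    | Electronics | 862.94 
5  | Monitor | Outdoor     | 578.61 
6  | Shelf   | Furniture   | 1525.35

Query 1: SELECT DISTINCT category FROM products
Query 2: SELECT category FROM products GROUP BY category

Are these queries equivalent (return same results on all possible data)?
Yes, equivalent

Both queries return: [('Electronics',), ('Furniture',), ('Outdoor',)]

Reason: Both get unique categorys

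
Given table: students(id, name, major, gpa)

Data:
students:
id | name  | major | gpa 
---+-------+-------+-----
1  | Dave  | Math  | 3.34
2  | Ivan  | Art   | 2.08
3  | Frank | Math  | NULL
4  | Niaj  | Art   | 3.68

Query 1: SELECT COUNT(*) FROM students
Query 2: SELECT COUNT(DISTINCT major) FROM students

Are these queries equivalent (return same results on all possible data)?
No, not equivalent

Query 1 returns: [(4,)]
Query 2 returns: [(2,)]

Reason: COUNT(*) counts rows, COUNT(DISTINCT major) counts unique majors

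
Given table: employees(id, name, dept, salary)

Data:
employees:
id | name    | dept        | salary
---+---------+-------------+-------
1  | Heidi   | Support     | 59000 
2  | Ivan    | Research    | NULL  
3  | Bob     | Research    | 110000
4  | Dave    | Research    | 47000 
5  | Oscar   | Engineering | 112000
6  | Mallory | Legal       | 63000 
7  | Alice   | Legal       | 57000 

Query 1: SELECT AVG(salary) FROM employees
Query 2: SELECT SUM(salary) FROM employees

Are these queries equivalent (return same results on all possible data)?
No, not equivalent

Query 1 returns: [(74666.66666666667,)]
Query 2 returns: [(448000,)]

Reason: AVG vs SUM give different aggregate values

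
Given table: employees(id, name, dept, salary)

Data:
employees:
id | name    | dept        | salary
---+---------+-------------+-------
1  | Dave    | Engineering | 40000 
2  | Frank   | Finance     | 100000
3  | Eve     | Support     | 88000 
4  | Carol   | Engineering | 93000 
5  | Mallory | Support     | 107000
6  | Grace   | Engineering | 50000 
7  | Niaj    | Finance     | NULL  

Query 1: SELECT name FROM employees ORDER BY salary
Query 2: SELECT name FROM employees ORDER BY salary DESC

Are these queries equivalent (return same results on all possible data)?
No, not equivalent

Query 1 returns: [('Niaj',), ('Dave',), ('Grace',), ('Eve',), ('Carol',), ('Frank',), ('Mallory',)]
Query 2 returns: [('Mallory',), ('Frank',), ('Carol',), ('Eve',), ('Grace',), ('Dave',), ('Niaj',)]

Reason: ASC vs DESC gives opposite ordering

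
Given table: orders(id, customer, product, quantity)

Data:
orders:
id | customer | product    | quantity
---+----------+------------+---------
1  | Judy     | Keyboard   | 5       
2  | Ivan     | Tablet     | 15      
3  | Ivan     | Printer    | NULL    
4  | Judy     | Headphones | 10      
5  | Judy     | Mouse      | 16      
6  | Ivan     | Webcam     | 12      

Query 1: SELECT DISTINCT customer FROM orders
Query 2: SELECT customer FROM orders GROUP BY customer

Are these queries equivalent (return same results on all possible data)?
Yes, equivalent

Both queries return: [('Ivan',), ('Judy',)]

Reason: Both get unique customers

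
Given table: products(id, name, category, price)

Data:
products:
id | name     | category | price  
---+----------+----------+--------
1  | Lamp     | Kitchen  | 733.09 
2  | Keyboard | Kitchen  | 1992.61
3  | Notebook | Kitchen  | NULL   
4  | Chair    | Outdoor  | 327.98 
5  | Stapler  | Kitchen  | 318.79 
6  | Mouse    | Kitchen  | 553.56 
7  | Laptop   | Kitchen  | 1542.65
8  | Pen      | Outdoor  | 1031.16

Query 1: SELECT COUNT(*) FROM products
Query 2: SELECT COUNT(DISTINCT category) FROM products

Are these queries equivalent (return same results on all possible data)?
No, not equivalent

Query 1 returns: [(8,)]
Query 2 returns: [(2,)]

Reason: COUNT(*) counts rows, COUNT(DISTINCT category) counts unique categorys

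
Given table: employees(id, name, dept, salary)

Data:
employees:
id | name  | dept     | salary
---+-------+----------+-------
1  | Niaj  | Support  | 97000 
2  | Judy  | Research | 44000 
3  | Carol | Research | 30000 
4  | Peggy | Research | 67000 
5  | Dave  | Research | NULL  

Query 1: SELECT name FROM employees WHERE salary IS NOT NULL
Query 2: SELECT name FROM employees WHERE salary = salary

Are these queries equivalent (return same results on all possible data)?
Yes, equivalent

Both queries return: [('Carol',), ('Judy',), ('Niaj',), ('Peggy',)]

Reason: IS NOT NULL vs self-equality (both exclude NULLs)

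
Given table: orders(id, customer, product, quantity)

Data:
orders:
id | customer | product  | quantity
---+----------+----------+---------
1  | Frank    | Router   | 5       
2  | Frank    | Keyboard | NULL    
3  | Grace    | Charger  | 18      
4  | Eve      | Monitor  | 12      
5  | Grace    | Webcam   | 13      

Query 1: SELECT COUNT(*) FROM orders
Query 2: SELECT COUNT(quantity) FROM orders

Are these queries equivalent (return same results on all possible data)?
No, not equivalent

Query 1 returns: [(5,)]
Query 2 returns: [(4,)]

Reason: COUNT(*) includes NULLs, COUNT(column) excludes them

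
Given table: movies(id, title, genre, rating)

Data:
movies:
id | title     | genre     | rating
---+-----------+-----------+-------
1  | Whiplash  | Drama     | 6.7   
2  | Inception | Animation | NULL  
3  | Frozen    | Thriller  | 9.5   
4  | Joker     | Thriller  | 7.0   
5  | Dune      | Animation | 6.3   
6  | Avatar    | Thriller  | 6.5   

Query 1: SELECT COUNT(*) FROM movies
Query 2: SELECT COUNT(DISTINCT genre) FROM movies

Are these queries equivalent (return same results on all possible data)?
No, not equivalent

Query 1 returns: [(6,)]
Query 2 returns: [(3,)]

Reason: COUNT(*) counts rows, COUNT(DISTINCT genre) counts unique genres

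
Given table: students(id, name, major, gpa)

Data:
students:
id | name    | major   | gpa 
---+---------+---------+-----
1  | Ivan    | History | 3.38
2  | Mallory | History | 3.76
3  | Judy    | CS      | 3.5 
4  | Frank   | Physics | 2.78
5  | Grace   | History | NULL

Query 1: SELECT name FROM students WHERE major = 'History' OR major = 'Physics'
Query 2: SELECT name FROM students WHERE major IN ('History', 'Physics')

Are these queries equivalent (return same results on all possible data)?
Yes, equivalent

Both queries return: [('Frank',), ('Grace',), ('Ivan',), ('Mallory',)]

Reason: OR vs IN are equivalent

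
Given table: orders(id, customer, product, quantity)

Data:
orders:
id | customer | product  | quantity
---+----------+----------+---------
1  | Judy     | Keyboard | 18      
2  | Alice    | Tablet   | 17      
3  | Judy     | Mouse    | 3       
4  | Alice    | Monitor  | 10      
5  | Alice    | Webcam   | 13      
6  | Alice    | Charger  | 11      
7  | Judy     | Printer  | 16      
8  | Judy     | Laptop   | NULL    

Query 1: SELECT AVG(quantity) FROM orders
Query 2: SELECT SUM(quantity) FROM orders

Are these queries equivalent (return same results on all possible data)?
No, not equivalent

Query 1 returns: [(12.571428571428571,)]
Query 2 returns: [(88,)]

Reason: AVG vs SUM give different aggregate values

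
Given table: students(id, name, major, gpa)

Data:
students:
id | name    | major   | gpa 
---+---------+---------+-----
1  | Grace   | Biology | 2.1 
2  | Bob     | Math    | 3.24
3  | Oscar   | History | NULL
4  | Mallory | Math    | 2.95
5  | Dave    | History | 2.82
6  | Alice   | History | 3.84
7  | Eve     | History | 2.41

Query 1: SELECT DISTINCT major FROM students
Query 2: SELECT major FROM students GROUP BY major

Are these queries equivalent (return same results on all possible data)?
Yes, equivalent

Both queries return: [('Biology',), ('History',), ('Math',)]

Reason: Both get unique majors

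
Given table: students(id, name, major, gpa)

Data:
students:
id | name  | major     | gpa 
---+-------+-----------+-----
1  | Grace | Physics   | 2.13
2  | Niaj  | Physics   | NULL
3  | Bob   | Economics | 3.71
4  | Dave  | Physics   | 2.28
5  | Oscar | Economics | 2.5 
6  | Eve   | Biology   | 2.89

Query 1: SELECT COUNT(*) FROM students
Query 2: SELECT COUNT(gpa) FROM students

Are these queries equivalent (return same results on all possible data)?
No, not equivalent

Query 1 returns: [(6,)]
Query 2 returns: [(5,)]

Reason: COUNT(*) includes NULLs, COUNT(column) excludes them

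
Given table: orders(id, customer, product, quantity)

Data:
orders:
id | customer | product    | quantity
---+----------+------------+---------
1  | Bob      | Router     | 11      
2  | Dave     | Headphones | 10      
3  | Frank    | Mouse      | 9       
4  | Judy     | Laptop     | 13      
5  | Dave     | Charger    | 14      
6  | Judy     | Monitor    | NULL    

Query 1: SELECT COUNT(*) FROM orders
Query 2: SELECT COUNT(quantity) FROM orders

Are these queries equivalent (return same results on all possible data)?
No, not equivalent

Query 1 returns: [(6,)]
Query 2 returns: [(5,)]

Reason: COUNT(*) includes NULLs, COUNT(column) excludes them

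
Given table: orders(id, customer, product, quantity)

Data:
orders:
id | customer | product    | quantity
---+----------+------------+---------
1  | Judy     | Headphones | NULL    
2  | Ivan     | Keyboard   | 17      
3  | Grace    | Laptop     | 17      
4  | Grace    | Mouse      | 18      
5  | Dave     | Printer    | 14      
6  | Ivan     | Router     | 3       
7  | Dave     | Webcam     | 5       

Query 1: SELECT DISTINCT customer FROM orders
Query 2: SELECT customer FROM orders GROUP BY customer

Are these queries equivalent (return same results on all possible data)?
Yes, equivalent

Both queries return: [('Dave',), ('Grace',), ('Ivan',), ('Judy',)]

Reason: Both get unique customers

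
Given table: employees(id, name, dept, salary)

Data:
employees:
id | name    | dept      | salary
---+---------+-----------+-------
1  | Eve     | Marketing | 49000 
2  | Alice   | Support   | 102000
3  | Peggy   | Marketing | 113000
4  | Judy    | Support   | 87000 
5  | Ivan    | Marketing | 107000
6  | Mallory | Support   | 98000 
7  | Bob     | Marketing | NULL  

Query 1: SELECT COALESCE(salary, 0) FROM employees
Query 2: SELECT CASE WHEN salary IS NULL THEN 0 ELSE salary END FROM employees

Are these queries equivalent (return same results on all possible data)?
Yes, equivalent

Both queries return: [(0,), (49000,), (87000,), (98000,), (102000,), (107000,), (113000,)]

Reason: COALESCE vs CASE for NULL handling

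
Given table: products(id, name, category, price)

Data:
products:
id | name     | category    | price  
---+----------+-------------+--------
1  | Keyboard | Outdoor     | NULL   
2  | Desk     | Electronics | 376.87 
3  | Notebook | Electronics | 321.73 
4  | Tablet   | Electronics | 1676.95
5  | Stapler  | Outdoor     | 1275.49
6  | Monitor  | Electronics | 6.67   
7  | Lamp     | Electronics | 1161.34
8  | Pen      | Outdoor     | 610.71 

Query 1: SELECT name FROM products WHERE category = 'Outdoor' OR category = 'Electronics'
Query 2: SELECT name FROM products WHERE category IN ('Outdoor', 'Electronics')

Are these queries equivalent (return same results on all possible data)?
Yes, equivalent

Both queries return: [('Desk',), ('Keyboard',), ('Lamp',), ('Monitor',), ('Notebook',), ('Pen',), ('Stapler',), ('Tablet',)]

Reason: OR vs IN are equivalent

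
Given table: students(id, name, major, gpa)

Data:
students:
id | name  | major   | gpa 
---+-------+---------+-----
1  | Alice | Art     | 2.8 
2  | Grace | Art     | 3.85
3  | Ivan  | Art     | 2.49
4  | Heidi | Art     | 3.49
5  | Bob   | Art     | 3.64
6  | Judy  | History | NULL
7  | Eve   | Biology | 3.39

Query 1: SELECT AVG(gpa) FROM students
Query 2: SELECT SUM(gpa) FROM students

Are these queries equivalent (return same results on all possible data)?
No, not equivalent

Query 1 returns: [(3.276666666666667,)]
Query 2 returns: [(19.66,)]

Reason: AVG vs SUM give different aggregate values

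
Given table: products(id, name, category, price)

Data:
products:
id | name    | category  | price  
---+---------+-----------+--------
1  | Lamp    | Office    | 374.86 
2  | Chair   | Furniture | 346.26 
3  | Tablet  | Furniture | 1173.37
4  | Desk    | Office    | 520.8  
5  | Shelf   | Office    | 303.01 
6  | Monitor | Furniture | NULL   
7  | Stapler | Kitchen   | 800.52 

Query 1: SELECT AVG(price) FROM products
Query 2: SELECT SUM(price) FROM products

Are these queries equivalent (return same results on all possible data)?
No, not equivalent

Query 1 returns: [(586.4699999999999,)]
Query 2 returns: [(3518.8199999999997,)]

Reason: AVG vs SUM give different aggregate values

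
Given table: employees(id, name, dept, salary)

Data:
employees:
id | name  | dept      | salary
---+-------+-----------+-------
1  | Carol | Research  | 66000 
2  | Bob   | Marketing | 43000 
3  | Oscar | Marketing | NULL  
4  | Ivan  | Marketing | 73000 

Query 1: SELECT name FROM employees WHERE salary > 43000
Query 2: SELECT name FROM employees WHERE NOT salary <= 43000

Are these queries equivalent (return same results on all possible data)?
Yes, equivalent

Both queries return: [('Carol',), ('Ivan',)]

Reason: Both filter salary > 43000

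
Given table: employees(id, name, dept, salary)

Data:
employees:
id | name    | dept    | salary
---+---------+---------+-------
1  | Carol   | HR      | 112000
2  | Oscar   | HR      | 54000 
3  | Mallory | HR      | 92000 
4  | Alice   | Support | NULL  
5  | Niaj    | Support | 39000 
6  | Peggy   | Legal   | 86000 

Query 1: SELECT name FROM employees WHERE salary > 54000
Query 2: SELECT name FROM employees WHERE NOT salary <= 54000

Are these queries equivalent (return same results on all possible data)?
Yes, equivalent

Both queries return: [('Carol',), ('Mallory',), ('Peggy',)]

Reason: Both filter salary > 54000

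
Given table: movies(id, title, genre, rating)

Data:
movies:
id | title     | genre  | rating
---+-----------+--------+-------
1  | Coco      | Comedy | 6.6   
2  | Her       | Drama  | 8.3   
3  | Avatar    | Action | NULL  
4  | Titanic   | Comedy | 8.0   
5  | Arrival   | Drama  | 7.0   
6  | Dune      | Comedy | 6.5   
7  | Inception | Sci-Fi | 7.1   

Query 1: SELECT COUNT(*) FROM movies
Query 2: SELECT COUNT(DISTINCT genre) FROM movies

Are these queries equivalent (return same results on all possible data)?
No, not equivalent

Query 1 returns: [(7,)]
Query 2 returns: [(4,)]

Reason: COUNT(*) counts rows, COUNT(DISTINCT genre) counts unique genres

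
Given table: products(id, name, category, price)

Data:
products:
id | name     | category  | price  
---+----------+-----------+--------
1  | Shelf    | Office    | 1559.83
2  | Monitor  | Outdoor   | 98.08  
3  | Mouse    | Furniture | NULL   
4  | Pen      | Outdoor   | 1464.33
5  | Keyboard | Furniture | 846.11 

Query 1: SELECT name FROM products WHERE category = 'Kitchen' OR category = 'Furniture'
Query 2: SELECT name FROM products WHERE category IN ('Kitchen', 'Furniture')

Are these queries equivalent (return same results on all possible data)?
Yes, equivalent

Both queries return: [('Keyboard',), ('Mouse',)]

Reason: OR vs IN are equivalent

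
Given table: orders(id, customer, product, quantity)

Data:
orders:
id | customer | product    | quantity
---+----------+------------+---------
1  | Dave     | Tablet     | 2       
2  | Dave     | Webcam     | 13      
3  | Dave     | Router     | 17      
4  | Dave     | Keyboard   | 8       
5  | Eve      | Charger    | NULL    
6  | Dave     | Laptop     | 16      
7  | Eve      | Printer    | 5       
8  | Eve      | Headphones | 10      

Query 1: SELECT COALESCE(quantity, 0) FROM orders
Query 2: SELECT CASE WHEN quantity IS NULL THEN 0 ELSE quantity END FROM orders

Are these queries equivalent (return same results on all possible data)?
Yes, equivalent

Both queries return: [(0,), (2,), (5,), (8,), (10,), (13,), (16,), (17,)]

Reason: COALESCE vs CASE for NULL handling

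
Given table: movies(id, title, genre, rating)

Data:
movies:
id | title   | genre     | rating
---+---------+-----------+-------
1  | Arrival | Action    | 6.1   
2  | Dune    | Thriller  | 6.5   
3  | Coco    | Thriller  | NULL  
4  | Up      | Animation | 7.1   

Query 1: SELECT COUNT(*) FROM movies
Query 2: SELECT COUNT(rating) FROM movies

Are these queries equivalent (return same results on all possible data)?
No, not equivalent

Query 1 returns: [(4,)]
Query 2 returns: [(3,)]

Reason: COUNT(*) includes NULLs, COUNT(column) excludes them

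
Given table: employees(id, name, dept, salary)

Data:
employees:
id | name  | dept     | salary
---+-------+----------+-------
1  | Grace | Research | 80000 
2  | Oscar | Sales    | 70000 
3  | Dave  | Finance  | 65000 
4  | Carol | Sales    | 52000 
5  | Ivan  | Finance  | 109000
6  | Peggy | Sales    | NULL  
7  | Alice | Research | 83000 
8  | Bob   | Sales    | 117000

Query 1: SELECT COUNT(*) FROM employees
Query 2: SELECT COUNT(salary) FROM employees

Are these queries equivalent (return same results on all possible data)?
No, not equivalent

Query 1 returns: [(8,)]
Query 2 returns: [(7,)]

Reason: COUNT(*) includes NULLs, COUNT(column) excludes them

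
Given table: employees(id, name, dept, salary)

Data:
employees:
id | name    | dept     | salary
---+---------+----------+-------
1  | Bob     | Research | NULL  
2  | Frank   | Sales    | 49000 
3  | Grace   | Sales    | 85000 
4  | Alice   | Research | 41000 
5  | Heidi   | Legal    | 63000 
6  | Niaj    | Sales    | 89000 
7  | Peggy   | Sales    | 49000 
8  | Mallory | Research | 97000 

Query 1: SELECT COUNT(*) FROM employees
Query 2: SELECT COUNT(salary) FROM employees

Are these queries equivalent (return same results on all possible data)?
No, not equivalent

Query 1 returns: [(8,)]
Query 2 returns: [(7,)]

Reason: COUNT(*) includes NULLs, COUNT(column) excludes them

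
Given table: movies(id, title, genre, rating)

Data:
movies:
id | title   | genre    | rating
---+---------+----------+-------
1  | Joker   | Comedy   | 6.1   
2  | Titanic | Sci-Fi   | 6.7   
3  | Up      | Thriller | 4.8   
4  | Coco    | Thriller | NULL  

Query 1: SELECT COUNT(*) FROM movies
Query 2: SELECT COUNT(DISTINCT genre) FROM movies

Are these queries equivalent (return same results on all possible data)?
No, not equivalent

Query 1 returns: [(4,)]
Query 2 returns: [(3,)]

Reason: COUNT(*) counts rows, COUNT(DISTINCT genre) counts unique genres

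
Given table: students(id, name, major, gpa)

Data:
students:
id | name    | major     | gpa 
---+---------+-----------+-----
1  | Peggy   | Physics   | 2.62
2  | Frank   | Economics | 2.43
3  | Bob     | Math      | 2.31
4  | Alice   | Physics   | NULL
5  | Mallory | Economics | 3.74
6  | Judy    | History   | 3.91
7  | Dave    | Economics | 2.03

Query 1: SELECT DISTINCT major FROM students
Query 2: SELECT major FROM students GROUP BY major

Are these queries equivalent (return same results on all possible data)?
Yes, equivalent

Both queries return: [('Economics',), ('History',), ('Math',), ('Physics',)]

Reason: Both get unique majors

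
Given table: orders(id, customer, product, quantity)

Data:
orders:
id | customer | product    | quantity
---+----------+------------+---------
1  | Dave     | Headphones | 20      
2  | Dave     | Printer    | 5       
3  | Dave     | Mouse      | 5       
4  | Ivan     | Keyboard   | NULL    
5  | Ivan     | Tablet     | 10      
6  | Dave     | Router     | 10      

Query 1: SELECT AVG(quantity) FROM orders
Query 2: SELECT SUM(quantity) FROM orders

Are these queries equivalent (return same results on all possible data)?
No, not equivalent

Query 1 returns: [(10.0,)]
Query 2 returns: [(50,)]

Reason: AVG vs SUM give different aggregate values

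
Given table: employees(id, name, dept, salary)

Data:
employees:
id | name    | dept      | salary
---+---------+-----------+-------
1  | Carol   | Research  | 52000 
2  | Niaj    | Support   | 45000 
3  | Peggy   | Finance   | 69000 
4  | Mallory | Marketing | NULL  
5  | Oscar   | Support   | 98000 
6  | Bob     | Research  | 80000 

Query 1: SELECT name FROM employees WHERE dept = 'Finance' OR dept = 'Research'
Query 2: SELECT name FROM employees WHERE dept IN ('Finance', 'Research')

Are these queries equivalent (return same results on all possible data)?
Yes, equivalent

Both queries return: [('Bob',), ('Carol',), ('Peggy',)]

Reason: OR vs IN are equivalent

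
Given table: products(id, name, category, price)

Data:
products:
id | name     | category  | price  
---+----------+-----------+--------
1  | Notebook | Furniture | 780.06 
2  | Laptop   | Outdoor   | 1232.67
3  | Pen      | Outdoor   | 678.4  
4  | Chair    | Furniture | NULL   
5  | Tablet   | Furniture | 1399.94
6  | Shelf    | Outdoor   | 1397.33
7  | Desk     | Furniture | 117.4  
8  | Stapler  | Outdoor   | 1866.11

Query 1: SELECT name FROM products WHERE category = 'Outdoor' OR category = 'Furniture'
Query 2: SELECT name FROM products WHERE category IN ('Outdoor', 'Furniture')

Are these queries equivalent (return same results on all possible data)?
Yes, equivalent

Both queries return: [('Chair',), ('Desk',), ('Laptop',), ('Notebook',), ('Pen',), ('Shelf',), ('Stapler',), ('Tablet',)]

Reason: OR vs IN are equivalent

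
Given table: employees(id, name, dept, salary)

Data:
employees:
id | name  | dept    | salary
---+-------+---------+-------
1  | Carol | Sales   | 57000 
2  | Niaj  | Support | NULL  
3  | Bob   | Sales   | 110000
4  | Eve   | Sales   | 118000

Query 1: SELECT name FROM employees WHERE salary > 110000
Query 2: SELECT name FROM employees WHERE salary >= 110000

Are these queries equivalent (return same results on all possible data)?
No, not equivalent

Query 1 returns: [('Eve',)]
Query 2 returns: [('Bob',), ('Eve',)]

Reason: > vs >= gives different results when salary = 110000 exists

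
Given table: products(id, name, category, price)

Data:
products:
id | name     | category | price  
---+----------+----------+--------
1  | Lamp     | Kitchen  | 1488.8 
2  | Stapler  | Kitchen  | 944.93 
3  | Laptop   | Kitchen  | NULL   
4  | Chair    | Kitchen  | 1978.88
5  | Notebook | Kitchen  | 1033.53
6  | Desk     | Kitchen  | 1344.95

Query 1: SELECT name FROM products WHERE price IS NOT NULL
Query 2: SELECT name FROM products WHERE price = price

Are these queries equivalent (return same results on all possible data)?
Yes, equivalent

Both queries return: [('Chair',), ('Desk',), ('Lamp',), ('Notebook',), ('Stapler',)]

Reason: IS NOT NULL vs self-equality (both exclude NULLs)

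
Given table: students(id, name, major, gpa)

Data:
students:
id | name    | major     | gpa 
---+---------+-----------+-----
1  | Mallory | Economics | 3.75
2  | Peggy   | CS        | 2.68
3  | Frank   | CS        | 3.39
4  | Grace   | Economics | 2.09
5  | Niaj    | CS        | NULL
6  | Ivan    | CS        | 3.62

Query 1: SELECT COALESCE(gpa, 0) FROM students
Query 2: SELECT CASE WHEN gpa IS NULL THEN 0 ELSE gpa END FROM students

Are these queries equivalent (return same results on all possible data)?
Yes, equivalent

Both queries return: [(0,), (2.09,), (2.68,), (3.39,), (3.62,), (3.75,)]

Reason: COALESCE vs CASE for NULL handling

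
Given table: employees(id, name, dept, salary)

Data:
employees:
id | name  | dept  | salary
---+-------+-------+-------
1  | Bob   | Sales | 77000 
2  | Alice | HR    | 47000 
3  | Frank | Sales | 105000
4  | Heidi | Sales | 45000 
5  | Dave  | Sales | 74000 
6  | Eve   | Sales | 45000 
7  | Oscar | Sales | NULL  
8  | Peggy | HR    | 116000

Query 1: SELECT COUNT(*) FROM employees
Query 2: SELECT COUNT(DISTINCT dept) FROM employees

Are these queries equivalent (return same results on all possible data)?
No, not equivalent

Query 1 returns: [(8,)]
Query 2 returns: [(2,)]

Reason: COUNT(*) counts rows, COUNT(DISTINCT dept) counts unique depts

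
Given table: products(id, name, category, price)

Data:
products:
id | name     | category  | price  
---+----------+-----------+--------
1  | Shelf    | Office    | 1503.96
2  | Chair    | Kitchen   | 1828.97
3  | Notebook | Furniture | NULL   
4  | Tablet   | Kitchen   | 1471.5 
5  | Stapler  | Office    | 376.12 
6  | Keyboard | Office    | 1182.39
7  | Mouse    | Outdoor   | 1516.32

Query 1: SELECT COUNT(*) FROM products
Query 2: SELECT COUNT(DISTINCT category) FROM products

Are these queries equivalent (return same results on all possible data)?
No, not equivalent

Query 1 returns: [(7,)]
Query 2 returns: [(4,)]

Reason: COUNT(*) counts rows, COUNT(DISTINCT category) counts unique categorys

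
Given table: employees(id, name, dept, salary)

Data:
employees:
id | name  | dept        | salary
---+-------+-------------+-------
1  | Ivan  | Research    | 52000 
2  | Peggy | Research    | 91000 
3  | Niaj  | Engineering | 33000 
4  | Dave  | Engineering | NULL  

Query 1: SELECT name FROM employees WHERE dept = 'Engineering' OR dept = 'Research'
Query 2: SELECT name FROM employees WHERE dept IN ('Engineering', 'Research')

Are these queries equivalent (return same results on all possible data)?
Yes, equivalent

Both queries return: [('Dave',), ('Ivan',), ('Niaj',), ('Peggy',)]

Reason: OR vs IN are equivalent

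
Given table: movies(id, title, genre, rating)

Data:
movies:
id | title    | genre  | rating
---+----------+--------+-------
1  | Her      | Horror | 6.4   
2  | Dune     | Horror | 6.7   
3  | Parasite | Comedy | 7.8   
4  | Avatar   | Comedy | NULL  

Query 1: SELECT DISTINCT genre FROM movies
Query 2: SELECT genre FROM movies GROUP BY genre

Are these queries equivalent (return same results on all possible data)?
Yes, equivalent

Both queries return: [('Comedy',), ('Horror',)]

Reason: Both get unique genres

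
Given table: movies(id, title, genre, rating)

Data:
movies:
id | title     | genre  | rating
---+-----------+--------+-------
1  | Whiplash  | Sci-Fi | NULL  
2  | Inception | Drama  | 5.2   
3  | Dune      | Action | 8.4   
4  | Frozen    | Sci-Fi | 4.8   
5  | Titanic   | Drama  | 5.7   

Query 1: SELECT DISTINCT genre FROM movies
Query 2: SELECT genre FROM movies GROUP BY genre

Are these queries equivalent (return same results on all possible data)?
Yes, equivalent

Both queries return: [('Action',), ('Drama',), ('Sci-Fi',)]

Reason: Both get unique genres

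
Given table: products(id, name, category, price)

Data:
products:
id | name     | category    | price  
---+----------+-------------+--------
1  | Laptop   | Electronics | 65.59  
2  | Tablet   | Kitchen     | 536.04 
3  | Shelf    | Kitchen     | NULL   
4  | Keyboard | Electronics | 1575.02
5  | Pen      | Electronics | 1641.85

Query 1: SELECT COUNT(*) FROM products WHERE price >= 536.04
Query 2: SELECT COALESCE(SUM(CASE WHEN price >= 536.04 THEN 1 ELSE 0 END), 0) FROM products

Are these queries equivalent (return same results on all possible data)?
Yes, equivalent

Both queries return: [(3,)]

Reason: COUNT with WHERE vs conditional SUM (COALESCE handles empty-table NULL)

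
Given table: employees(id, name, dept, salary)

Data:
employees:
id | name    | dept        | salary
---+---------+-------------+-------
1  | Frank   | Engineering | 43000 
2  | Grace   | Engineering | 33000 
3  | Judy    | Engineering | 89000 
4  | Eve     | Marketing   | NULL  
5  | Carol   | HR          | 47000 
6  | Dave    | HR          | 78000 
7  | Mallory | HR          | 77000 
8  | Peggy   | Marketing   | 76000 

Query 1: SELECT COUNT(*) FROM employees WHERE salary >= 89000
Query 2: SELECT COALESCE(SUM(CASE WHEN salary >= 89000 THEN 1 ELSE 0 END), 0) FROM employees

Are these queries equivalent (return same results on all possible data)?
Yes, equivalent

Both queries return: [(1,)]

Reason: COUNT with WHERE vs conditional SUM (COALESCE handles empty-table NULL)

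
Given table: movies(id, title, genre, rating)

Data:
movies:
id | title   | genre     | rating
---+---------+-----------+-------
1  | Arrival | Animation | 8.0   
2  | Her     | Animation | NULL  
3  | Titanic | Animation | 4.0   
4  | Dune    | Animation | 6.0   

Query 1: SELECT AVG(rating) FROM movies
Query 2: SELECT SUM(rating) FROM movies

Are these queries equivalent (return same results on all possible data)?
No, not equivalent

Query 1 returns: [(6.0,)]
Query 2 returns: [(18.0,)]

Reason: AVG vs SUM give different aggregate values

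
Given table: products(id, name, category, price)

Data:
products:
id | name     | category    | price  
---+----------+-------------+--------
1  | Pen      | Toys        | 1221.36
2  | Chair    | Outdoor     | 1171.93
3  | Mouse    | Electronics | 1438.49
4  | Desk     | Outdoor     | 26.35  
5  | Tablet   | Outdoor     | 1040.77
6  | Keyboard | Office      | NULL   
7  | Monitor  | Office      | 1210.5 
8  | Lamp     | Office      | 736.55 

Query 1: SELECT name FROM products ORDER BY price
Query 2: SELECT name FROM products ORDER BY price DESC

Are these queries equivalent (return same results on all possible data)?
No, not equivalent

Query 1 returns: [('Keyboard',), ('Desk',), ('Lamp',), ('Tablet',), ('Chair',), ('Monitor',), ('Pen',), ('Mouse',)]
Query 2 returns: [('Mouse',), ('Pen',), ('Monitor',), ('Chair',), ('Tablet',), ('Lamp',), ('Desk',), ('Keyboard',)]

Reason: ASC vs DESC gives opposite ordering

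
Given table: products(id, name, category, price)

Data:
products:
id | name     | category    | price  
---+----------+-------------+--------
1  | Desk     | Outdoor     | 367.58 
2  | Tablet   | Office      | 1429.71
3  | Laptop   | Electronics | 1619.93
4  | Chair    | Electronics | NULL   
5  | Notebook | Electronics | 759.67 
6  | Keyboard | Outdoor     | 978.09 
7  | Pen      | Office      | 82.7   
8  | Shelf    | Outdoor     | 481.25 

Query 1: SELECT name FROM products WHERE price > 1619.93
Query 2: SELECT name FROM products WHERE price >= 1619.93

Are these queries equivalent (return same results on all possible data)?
No, not equivalent

Query 1 returns: []
Query 2 returns: [('Laptop',)]

Reason: > vs >= gives different results when price = 1619.93 exists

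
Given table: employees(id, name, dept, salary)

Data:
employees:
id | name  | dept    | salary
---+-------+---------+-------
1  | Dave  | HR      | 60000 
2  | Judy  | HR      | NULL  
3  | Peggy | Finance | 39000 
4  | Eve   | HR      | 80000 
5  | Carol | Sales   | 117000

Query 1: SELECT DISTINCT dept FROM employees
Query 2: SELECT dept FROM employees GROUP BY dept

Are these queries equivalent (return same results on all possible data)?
Yes, equivalent

Both queries return: [('Finance',), ('HR',), ('Sales',)]

Reason: Both get unique depts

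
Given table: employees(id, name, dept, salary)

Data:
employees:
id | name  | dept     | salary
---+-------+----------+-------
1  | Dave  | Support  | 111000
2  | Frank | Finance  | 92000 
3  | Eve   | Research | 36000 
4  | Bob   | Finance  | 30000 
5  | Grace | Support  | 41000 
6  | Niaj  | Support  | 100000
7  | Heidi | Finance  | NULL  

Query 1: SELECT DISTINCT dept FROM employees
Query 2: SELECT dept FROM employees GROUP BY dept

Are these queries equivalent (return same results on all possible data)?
Yes, equivalent

Both queries return: [('Finance',), ('Research',), ('Support',)]

Reason: Both get unique depts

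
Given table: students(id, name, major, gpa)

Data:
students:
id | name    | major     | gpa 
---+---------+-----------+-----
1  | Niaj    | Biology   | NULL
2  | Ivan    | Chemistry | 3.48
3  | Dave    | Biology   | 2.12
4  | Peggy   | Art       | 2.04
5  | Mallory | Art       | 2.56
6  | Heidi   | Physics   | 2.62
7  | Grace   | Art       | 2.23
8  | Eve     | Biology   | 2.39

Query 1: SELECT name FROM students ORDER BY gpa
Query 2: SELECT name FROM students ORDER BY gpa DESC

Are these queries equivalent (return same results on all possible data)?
No, not equivalent

Query 1 returns: [('Niaj',), ('Peggy',), ('Dave',), ('Grace',), ('Eve',), ('Mallory',), ('Heidi',), ('Ivan',)]
Query 2 returns: [('Ivan',), ('Heidi',), ('Mallory',), ('Eve',), ('Grace',), ('Dave',), ('Peggy',), ('Niaj',)]

Reason: ASC vs DESC gives opposite ordering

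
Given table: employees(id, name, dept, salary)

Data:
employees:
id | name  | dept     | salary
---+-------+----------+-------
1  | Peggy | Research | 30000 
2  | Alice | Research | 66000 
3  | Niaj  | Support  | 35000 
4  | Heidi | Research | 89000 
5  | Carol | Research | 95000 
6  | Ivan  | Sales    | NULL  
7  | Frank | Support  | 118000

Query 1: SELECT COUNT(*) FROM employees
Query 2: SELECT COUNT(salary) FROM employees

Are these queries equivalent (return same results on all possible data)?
No, not equivalent

Query 1 returns: [(7,)]
Query 2 returns: [(6,)]

Reason: COUNT(*) includes NULLs, COUNT(column) excludes them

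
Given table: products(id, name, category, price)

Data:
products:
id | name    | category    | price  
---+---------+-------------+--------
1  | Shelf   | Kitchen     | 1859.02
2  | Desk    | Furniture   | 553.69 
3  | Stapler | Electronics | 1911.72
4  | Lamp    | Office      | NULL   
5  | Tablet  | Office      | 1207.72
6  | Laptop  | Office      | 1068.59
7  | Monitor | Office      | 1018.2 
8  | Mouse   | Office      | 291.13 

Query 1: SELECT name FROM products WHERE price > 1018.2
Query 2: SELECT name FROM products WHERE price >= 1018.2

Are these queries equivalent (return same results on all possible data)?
No, not equivalent

Query 1 returns: [('Shelf',), ('Stapler',), ('Tablet',), ('Laptop',)]
Query 2 returns: [('Shelf',), ('Stapler',), ('Tablet',), ('Laptop',), ('Monitor',)]

Reason: > vs >= gives different results when price = 1018.2 exists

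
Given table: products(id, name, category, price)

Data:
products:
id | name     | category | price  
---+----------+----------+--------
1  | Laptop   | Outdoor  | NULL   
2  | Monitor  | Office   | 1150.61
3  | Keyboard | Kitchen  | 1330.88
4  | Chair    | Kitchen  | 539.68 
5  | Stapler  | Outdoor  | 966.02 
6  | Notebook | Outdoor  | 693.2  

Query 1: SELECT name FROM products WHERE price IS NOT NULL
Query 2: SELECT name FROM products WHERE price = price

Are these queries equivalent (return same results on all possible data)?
Yes, equivalent

Both queries return: [('Chair',), ('Keyboard',), ('Monitor',), ('Notebook',), ('Stapler',)]

Reason: IS NOT NULL vs self-equality (both exclude NULLs)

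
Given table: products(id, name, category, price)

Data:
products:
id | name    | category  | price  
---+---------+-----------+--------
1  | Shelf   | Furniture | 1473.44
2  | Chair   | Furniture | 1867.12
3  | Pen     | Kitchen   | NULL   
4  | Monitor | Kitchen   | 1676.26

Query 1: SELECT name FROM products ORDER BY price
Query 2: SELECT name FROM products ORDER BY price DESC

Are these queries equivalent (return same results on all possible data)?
No, not equivalent

Query 1 returns: [('Pen',), ('Shelf',), ('Monitor',), ('Chair',)]
Query 2 returns: [('Chair',), ('Monitor',), ('Shelf',), ('Pen',)]

Reason: ASC vs DESC gives opposite ordering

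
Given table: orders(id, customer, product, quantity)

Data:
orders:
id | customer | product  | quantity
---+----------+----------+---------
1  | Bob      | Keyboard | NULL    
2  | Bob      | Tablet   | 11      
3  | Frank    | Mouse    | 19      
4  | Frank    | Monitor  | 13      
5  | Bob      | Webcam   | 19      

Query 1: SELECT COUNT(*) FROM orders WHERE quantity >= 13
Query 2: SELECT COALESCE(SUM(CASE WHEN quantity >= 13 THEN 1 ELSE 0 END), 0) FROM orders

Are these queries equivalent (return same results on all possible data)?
Yes, equivalent

Both queries return: [(3,)]

Reason: COUNT with WHERE vs conditional SUM (COALESCE handles empty-table NULL)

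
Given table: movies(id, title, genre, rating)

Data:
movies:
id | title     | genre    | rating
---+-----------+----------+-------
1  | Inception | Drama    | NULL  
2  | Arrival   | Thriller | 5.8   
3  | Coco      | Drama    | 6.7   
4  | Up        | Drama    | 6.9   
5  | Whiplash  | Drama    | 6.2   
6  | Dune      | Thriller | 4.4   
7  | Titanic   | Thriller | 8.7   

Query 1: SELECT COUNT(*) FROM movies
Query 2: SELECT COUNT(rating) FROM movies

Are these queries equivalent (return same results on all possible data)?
No, not equivalent

Query 1 returns: [(7,)]
Query 2 returns: [(6,)]

Reason: COUNT(*) includes NULLs, COUNT(column) excludes them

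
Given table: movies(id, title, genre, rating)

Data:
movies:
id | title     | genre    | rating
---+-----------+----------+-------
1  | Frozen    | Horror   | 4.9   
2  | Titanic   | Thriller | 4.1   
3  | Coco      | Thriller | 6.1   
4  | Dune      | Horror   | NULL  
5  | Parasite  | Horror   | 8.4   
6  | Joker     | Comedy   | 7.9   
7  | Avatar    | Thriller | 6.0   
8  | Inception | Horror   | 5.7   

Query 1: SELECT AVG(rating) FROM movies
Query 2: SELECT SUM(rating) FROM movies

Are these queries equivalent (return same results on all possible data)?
No, not equivalent

Query 1 returns: [(6.1571428571428575,)]
Query 2 returns: [(43.1,)]

Reason: AVG vs SUM give different aggregate values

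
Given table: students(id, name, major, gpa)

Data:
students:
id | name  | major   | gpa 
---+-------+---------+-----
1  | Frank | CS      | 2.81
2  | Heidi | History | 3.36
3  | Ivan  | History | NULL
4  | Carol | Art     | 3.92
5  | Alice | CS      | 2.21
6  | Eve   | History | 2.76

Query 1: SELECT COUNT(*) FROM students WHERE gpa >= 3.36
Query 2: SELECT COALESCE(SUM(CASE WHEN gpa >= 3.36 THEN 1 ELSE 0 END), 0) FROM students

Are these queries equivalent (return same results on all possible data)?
Yes, equivalent

Both queries return: [(2,)]

Reason: COUNT with WHERE vs conditional SUM (COALESCE handles empty-table NULL)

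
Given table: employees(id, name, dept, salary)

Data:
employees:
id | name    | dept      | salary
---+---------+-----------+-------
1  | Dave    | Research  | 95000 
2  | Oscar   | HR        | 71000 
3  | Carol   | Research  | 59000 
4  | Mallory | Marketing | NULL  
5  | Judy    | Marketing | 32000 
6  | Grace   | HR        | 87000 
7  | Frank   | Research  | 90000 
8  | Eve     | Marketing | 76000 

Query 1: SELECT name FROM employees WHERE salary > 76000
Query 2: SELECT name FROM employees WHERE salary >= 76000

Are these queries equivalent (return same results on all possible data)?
No, not equivalent

Query 1 returns: [('Dave',), ('Grace',), ('Frank',)]
Query 2 returns: [('Dave',), ('Grace',), ('Frank',), ('Eve',)]

Reason: > vs >= gives different results when salary = 76000 exists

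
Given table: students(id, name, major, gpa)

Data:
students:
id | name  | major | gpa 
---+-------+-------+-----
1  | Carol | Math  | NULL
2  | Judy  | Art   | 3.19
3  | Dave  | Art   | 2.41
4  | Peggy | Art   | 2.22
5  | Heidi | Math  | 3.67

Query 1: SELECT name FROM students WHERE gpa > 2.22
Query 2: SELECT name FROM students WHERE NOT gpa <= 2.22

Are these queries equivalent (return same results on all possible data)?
Yes, equivalent

Both queries return: [('Dave',), ('Heidi',), ('Judy',)]

Reason: Both filter gpa > 2.22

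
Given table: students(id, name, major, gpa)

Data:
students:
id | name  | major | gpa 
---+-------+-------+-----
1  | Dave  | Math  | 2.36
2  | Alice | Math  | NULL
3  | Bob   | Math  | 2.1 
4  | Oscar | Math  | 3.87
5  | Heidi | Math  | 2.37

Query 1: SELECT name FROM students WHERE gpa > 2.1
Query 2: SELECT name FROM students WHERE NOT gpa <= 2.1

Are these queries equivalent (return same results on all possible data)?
Yes, equivalent

Both queries return: [('Dave',), ('Heidi',), ('Oscar',)]

Reason: Both filter gpa > 2.1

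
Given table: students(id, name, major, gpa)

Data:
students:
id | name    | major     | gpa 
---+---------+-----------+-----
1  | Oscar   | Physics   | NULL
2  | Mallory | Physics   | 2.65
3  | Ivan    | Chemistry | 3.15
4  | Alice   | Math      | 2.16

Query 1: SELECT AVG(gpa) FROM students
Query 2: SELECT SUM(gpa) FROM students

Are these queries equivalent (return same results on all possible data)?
No, not equivalent

Query 1 returns: [(2.6533333333333333,)]
Query 2 returns: [(7.96,)]

Reason: AVG vs SUM give different aggregate values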